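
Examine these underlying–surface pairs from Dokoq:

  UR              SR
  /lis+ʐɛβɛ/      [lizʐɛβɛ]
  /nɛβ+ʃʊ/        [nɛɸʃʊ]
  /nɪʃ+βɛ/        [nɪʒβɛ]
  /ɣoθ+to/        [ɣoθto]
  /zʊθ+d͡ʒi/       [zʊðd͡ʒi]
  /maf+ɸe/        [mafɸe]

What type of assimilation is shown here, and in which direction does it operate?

Underlying /s/ is realised as [z] next to /ʐ/; /ʐ/ itself does not change.
The change voiceless → voiced matches the voicing of the following /ʐ/, identifying this as voicing assimilation.
Place and manner are unchanged, so the assimilation is partial, not total.
The other alternating forms pattern the same way: /β/ → [ɸ] before /ʃ/ (voiced → voiceless, matching voiceless); /ʃ/ → [ʒ] before /β/ (voiceless → voiced, matching voiced); /θ/ → [ð] before /d͡ʒ/ (voiceless → voiced, matching voiced) — only voicing changes, and always toward the following segment.
No alternation appears in [ɣoθto], [mafɸe]: there the adjacent consonants already agree in voicing (/θ/ and /t/ are both voiceless; /f/ and /ɸ/ are both voiceless), so these forms are consistent with the same rule.
The trigger is the following segment, so the direction is regressive (anticipatory).

regressive voicing assimilation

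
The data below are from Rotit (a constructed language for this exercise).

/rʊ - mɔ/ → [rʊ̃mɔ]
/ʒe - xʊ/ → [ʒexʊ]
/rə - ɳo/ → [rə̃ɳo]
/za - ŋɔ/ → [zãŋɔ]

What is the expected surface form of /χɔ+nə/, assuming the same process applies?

The data show regressive nasality assimilation (vowel nasalisation): /ʊ/ → [ʊ̃] before /m/; /ə/ → [ə̃] before /ɳ/; /a/ → [ã] before /ŋ/ — a vowel is nasalised by an immediately following nasal consonant.
No change occurs in [ʒexʊ] because the vowel at the boundary is adjacent to an oral consonant, not a nasal (/e/ next to /x/).
The vowel /ɔ/ is adjacent to the following nasal /n/, so it acquires [+nasal] and surfaces as [ɔ̃].

[χɔ̃nə]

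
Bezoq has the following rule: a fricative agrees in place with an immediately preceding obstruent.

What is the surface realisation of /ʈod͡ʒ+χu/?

/χ/ is a voiceless uvular fricative. The preceding trigger /d͡ʒ/ is postalveolar, so /χ/ must become postalveolar as well.
A voiceless postalveolar fricative is [ʃ], so the surface segment is [ʃ].

[ʈod͡ʒʃu]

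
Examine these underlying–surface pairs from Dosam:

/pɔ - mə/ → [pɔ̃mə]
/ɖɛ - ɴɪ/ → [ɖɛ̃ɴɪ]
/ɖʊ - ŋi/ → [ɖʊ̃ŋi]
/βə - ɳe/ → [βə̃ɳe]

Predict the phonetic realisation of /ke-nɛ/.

The data show regressive nasality assimilation (vowel nasalisation): /ɔ/ → [ɔ̃] before /m/; /ɛ/ → [ɛ̃] before /ɴ/; /ʊ/ → [ʊ̃] before /ŋ/; /ə/ → [ə̃] before /ɳ/ — a vowel is nasalised by an immediately following nasal consonant.
/e/ sits next to the nasal /n/ and is therefore nasalised to [ẽ].

[kẽnɛ]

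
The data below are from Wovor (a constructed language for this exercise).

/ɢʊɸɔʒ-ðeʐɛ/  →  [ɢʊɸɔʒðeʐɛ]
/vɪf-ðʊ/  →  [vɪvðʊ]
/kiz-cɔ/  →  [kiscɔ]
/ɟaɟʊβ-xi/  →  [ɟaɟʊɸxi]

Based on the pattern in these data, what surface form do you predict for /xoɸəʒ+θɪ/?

[xoɸəʃθɪ]

The data show regressive voicing assimilation: /f/ → [v] before /ð/; /z/ → [s] before /c/; /β/ → [ɸ] before /x/. In each pair only voicing changes, matching the following consonant, while place and manner stay constant.
No alternation appears in [ɢʊɸɔʒðeʐɛ]: there the adjacent consonants already agree in voicing (/ʒ/ and /ð/ are both voiced), so this form is consistent with the same rule.
The rule targets /ʒ/ (voiced postalveolar fricative), which sits before the trigger /θ/ (voiceless).
The voiceless postalveolar fricative is [ʃ], so /ʒ/ → [ʃ].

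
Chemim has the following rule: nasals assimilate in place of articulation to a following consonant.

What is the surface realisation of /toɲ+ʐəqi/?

The rule targets /ɲ/ (voiced palatal nasal), which sits before the trigger /ʐ/ (retroflex).
The voiced retroflex nasal is [ɳ], so /ɲ/ → [ɳ].

[toɳʐəqi]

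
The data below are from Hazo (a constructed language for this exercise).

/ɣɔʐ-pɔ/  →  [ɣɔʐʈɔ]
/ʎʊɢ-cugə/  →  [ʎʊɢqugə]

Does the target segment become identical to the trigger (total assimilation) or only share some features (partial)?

Comparing underlying and surface forms, /p/ → [ʈ] is the alternation; the neighbouring /ʐ/ is constant.
/p/ is bilabial while /ʐ/ is retroflex; the output [ʈ] is retroflex, matching the trigger — so the feature that spreads is place.
Manner and voice are unchanged, so the assimilation is partial, not total.
The same holds elsewhere in the data: /c/ → [q] after /ɢ/ (palatal → uvular, matching uvular) — only place changes, and always toward the preceding segment.

partial assimilation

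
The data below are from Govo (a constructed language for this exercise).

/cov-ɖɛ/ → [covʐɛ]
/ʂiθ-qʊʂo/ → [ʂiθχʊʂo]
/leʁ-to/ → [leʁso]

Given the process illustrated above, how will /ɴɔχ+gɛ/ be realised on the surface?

The data show progressive manner assimilation: /ɖ/ → [ʐ] after /v/; /q/ → [χ] after /θ/; /t/ → [s] after /ʁ/. In each pair only manner changes, matching the preceding consonant, while place and voice stay constant.
The rule targets /g/ (voiced velar stop), which sits after the trigger /χ/ (fricative).
Changing only its manner to fricative gives [ɣ] — the voiced velar fricative.

[ɴɔχɣɛ]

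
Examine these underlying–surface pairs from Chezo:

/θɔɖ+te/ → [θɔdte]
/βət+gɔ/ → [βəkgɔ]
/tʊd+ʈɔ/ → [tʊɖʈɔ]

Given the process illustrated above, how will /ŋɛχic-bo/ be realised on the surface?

The data show regressive place assimilation: /ɖ/ → [d] before /t/; /t/ → [k] before /g/; /d/ → [ɖ] before /ʈ/. In each pair only place changes, matching the following consonant, while manner and voice stay constant.
The rule targets /c/ (voiceless palatal stop), which sits before the trigger /b/ (bilabial).
The voiceless bilabial stop is [p], so /c/ → [p].

[ŋɛχipbo]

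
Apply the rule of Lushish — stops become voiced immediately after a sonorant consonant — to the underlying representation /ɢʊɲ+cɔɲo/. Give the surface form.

[ɢʊɲɟɔɲo]

/c/ is a voiceless palatal stop. The preceding trigger /ɲ/ is voiced, so /c/ must become voiced as well.
Changing only its voicing to voiced gives [ɟ] — the voiced palatal stop.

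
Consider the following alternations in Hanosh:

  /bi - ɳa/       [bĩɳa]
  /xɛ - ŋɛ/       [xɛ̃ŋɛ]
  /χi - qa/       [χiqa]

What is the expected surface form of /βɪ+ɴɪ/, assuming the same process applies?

[βɪ̃ɴɪ]

The data show regressive nasality assimilation (vowel nasalisation): /i/ → [ĩ] before /ɳ/; /ɛ/ → [ɛ̃] before /ŋ/ — a vowel is nasalised by an immediately following nasal consonant.
No change occurs in [χiqa] because the vowel at the boundary is adjacent to an oral consonant, not a nasal (/i/ next to /q/).
The vowel /ɪ/ is adjacent to the following nasal /ɴ/, so it acquires [+nasal] and surfaces as [ɪ̃].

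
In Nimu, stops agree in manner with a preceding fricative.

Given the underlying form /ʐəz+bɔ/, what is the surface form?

[ʐəzβɔ]

The rule targets /b/ (voiced bilabial stop), which sits after the trigger /z/ (fricative).
A voiced bilabial fricative is [β], so the surface segment is [β].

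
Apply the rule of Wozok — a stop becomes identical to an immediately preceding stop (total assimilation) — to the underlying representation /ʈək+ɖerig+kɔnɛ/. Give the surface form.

/ɖ/ is the segment targeted by the rule; it sits immediately after /k/, so it assimilates completely and surfaces as [k].
The same rule applies at the second boundary: /k/ → [g] next to /g/.

[ʈəkkeriggɔnɛ]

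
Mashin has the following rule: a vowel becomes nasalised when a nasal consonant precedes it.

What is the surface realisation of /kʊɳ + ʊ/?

[kʊɳʊ̃]

/ʊ/ sits next to the nasal /ɳ/ and is therefore nasalised to [ʊ̃].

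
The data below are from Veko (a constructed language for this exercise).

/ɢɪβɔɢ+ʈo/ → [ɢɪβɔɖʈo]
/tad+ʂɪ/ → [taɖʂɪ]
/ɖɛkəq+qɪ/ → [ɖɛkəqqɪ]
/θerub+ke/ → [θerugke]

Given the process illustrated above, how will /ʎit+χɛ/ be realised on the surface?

The data show regressive place assimilation: /ɢ/ → [ɖ] before /ʈ/; /d/ → [ɖ] before /ʂ/; /b/ → [g] before /k/. In each pair only place changes, matching the following consonant, while manner and voice stay constant.
No alternation appears in [ɖɛkəqqɪ]: there the adjacent consonants already agree in place (/q/ and /q/ are both uvular), so this form is consistent with the same rule.
The rule targets /t/ (voiceless alveolar stop), which sits before the trigger /χ/ (uvular).
The voiceless uvular stop is [q], so /t/ → [q].

[ʎiqχɛ]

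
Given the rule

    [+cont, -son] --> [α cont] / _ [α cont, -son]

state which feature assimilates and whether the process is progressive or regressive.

regressive manner assimilation

The rule copies [cont] (continuancy) from the environment onto the target fricatives; since [±cont] encodes the stop/fricative manner contrast, the assimilating dimension is manner.
The conditioning segment sits to the right of the focus bar, meaning the trigger follows the segment that changes — regressive assimilation.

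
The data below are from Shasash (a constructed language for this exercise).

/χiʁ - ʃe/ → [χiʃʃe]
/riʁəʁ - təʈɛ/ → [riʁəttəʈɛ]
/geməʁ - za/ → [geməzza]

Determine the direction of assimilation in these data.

Comparing underlying and surface forms, /ʁ/ → [ʃ] is the alternation; the neighbouring /ʃ/ is constant.
The output [ʃ] is identical to the trigger /ʃ/ — every feature (place, manner, voicing) has been copied — so this is total assimilation.
The remaining alternations confirm this: /ʁ/ → [t] before /t/; /ʁ/ → [z] before /z/ — in each case the output is a copy of the following consonant.
The trigger is the following segment, so the direction is regressive (anticipatory).

regressive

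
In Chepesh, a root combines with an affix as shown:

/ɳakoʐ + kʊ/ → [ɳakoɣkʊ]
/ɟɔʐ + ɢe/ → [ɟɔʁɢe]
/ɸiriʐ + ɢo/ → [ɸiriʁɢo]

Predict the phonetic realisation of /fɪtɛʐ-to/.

The data show regressive place assimilation: /ʐ/ → [ɣ] before /k/; /ʐ/ → [ʁ] before /ɢ/. In each pair only place changes, matching the following consonant, while manner and voice stay constant.
/ʐ/ is a voiced retroflex fricative. The following trigger /t/ is alveolar, so /ʐ/ must become alveolar as well.
The voiced alveolar fricative is [z], so /ʐ/ → [z].

[fɪtɛzto]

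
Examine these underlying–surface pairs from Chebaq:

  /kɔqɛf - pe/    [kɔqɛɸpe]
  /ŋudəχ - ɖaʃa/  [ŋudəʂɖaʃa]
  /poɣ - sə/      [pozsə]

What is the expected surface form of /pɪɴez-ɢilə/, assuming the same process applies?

[pɪɴeʁɢilə]

The data show regressive place assimilation: /f/ → [ɸ] before /p/; /χ/ → [ʂ] before /ɖ/; /ɣ/ → [z] before /s/. In each pair only place changes, matching the following consonant, while manner and voice stay constant.
The rule targets /z/ (voiced alveolar fricative), which sits before the trigger /ɢ/ (uvular).
The voiced uvular fricative is [ʁ], so /z/ → [ʁ].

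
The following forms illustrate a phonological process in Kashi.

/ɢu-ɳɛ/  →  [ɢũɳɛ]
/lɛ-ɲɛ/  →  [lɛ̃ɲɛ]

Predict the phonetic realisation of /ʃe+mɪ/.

The data show regressive nasality assimilation (vowel nasalisation): /u/ → [ũ] before /ɳ/; /ɛ/ → [ɛ̃] before /ɲ/ — a vowel is nasalised by an immediately following nasal consonant.
/e/ sits next to the nasal /m/ and is therefore nasalised to [ẽ].

[ʃẽmɪ]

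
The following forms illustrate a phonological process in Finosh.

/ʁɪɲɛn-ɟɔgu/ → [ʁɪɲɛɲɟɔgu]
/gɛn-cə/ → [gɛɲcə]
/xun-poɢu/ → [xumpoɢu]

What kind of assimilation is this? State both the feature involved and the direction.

regressive place assimilation

Comparing underlying and surface forms, /n/ → [ɲ] is the alternation; the neighbouring /ɟ/ is constant.
The change alveolar → palatal matches the place of the following /ɟ/, identifying this as place assimilation.
Manner and voice are unchanged, so the assimilation is partial, not total.
The same holds elsewhere in the data: /n/ → [ɲ] before /c/ (alveolar → palatal, matching palatal); /n/ → [m] before /p/ (alveolar → bilabial, matching bilabial) — only place changes, and always toward the following segment.
The trigger is the following segment, so the direction is regressive (anticipatory).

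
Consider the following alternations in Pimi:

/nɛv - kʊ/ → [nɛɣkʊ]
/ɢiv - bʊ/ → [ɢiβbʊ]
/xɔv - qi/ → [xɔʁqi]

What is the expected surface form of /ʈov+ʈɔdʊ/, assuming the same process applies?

[ʈoʐʈɔdʊ]

The data show regressive place assimilation: /v/ → [ɣ] before /k/; /v/ → [β] before /b/; /v/ → [ʁ] before /q/. In each pair only place changes, matching the following consonant, while manner and voice stay constant.
The rule targets /v/ (voiced labiodental fricative), which sits before the trigger /ʈ/ (retroflex).
Changing only its place to retroflex gives [ʐ] — the voiced retroflex fricative.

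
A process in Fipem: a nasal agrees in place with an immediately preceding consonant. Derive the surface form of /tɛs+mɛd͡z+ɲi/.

[tɛsnɛd͡zni]

The rule targets /m/ (voiced bilabial nasal), which sits after the trigger /s/ (alveolar).
Changing only its place to alveolar gives [n] — the voiced alveolar nasal.
The same rule applies at the second boundary: /ɲ/ → [n] next to /d͡z/.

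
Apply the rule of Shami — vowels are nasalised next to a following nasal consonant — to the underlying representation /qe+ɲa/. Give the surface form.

/e/ sits next to the nasal /ɲ/ and is therefore nasalised to [ẽ].

[qẽɲa]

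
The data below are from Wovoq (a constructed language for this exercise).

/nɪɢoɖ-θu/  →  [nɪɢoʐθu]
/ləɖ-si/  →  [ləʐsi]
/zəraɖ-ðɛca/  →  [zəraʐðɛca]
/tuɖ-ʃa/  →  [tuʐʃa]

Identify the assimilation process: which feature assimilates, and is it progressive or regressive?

Underlying /ɖ/ is realised as [ʐ] next to /θ/; /θ/ itself does not change.
The change stop → fricative matches the manner of the following /θ/, identifying this as manner assimilation.
Place and voice are unchanged, so the assimilation is partial, not total.
The same holds elsewhere in the data: /ɖ/ → [ʐ] before /s/ (stop → fricative, matching a fricative); /ɖ/ → [ʐ] before /ð/ (stop → fricative, matching a fricative); /ɖ/ → [ʐ] before /ʃ/ (stop → fricative, matching a fricative) — only manner changes, and always toward the following segment.
The trigger is the following segment, so the direction is regressive (anticipatory).

regressive manner assimilation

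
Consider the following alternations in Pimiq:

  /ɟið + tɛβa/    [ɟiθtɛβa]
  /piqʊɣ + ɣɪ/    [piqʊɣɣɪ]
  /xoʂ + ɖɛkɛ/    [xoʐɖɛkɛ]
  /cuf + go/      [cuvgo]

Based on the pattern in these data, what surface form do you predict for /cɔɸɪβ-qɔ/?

[cɔɸɪɸqɔ]

The data show regressive voicing assimilation: /ð/ → [θ] before /t/; /ʂ/ → [ʐ] before /ɖ/; /f/ → [v] before /g/. In each pair only voicing changes, matching the following consonant, while place and manner stay constant.
Nothing changes in [piqʊɣɣɪ]: there the adjacent consonants already agree in voicing (/ɣ/ and /ɣ/ are both voiced), so this form is consistent with the same rule.
/β/ is a voiced bilabial fricative. The following trigger /q/ is voiceless, so /β/ must become voiceless as well.
Changing only its voicing to voiceless gives [ɸ] — the voiceless bilabial fricative.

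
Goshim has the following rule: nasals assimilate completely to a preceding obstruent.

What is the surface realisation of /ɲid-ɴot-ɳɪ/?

[ɲiddottɪ]

/ɴ/ is the segment targeted by the rule; it sits immediately after /d/, so it assimilates completely and surfaces as [d].
At the second juncture, /ɳ/ likewise becomes [t] adjacent to /t/.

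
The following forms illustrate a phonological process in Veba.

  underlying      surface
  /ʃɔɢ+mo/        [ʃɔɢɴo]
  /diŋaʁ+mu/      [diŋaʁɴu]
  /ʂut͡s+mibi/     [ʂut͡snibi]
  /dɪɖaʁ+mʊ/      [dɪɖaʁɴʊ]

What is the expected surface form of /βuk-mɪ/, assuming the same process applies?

[βukŋɪ]

The data show progressive place assimilation: /m/ → [ɴ] after /ɢ/; /m/ → [ɴ] after /ʁ/; /m/ → [n] after /t͡s/. In each pair only place changes, matching the preceding consonant, while manner and voice stay constant.
The rule targets /m/ (voiced bilabial nasal), which sits after the trigger /k/ (velar).
Changing only its place to velar gives [ŋ] — the voiced velar nasal.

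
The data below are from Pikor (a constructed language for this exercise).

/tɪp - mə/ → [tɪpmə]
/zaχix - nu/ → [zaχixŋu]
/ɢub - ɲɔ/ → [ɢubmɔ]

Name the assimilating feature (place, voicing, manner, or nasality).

The segment that alternates is /n/, which surfaces as [ŋ] when adjacent to /x/.
The change alveolar → velar matches the place of the preceding /x/, identifying this as place assimilation.
The same holds elsewhere in the data: /ɲ/ → [m] after /b/ (palatal → bilabial, matching bilabial) — only place changes, and always toward the preceding segment.
Nothing changes in [tɪpmə]: there the adjacent consonants already agree in place (/m/ and /p/ are both bilabial), so this form is consistent with the same rule.

place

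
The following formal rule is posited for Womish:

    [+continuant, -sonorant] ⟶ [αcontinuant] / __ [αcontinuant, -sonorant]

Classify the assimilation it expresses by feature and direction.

The rule copies [continuant] (continuancy) from the environment onto the target fricatives; since [±continuant] encodes the stop/fricative manner contrast, the assimilating dimension is manner.
The conditioning segment sits to the right of the focus bar, meaning the trigger follows the segment that changes — regressive assimilation.

regressive manner assimilation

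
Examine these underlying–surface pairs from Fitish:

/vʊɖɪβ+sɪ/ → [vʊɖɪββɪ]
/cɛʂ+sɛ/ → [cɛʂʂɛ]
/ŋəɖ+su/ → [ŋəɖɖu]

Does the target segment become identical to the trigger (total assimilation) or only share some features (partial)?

total assimilation

Comparing underlying and surface forms, /s/ → [β] is the alternation; the neighbouring /β/ is constant.
The output [β] is identical to the trigger /β/ — every feature (place, manner, voicing) has been copied — so this is total assimilation.
The other forms behave the same way: /s/ → [ʂ] after /ʂ/; /s/ → [ɖ] after /ɖ/ — in each case the output is a copy of the preceding consonant.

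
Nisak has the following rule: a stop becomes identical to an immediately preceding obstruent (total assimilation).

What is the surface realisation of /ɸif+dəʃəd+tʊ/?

[ɸiffəʃəddʊ]

/d/ is the segment targeted by the rule; it sits immediately after /f/, so it assimilates completely and surfaces as [f].
At the second juncture, /t/ likewise becomes [d] adjacent to /d/.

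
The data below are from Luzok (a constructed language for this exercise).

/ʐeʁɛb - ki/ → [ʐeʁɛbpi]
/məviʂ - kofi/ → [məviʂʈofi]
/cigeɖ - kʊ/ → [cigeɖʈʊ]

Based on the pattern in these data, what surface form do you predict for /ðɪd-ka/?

[ðɪdta]

The data show progressive place assimilation: /k/ → [p] after /b/; /k/ → [ʈ] after /ʂ/; /k/ → [ʈ] after /ɖ/. In each pair only place changes, matching the preceding consonant, while manner and voice stay constant.
/k/ is a voiceless velar stop. The preceding trigger /d/ is alveolar, so /k/ must become alveolar as well.
The voiceless alveolar stop is [t], so /k/ → [t].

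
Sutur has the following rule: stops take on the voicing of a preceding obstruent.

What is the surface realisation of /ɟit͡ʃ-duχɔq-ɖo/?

[ɟit͡ʃtuχɔqʈo]

The rule targets /d/ (voiced alveolar stop), which sits after the trigger /t͡ʃ/ (voiceless).
The voiceless alveolar stop is [t], so /d/ → [t].
The same rule applies at the second boundary: /ɖ/ → [ʈ] next to /q/.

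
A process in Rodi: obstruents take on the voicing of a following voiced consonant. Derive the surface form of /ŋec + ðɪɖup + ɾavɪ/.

The rule targets /c/ (voiceless palatal stop), which sits before the trigger /ð/ (voiced).
The voiced palatal stop is [ɟ], so /c/ → [ɟ].
The same rule applies at the second boundary: /p/ → [b] next to /ɾ/.

[ŋeɟðɪɖubɾavɪ]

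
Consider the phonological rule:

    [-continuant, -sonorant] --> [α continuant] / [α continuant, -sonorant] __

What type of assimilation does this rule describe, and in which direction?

progressive manner assimilation

The shared variable α links the value of [continuant] on the target to that of the neighbouring obstruent. [continuant] distinguishes stops from fricatives — a manner-of-articulation feature — so this is manner assimilation.
The conditioning segment sits to the left of the focus bar, meaning the trigger precedes the segment that changes — progressive assimilation.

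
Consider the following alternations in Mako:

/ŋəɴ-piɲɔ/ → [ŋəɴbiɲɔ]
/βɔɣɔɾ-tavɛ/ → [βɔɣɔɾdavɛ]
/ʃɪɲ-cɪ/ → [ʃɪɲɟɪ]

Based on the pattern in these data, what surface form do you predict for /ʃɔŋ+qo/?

The data show progressive voicing assimilation: /p/ → [b] after /ɴ/; /t/ → [d] after /ɾ/; /c/ → [ɟ] after /ɲ/. In each pair only voicing changes, matching the preceding consonant, while place and manner stay constant.
The rule targets /q/ (voiceless uvular stop), which sits after the trigger /ŋ/ (voiced).
The voiced uvular stop is [ɢ], so /q/ → [ɢ].

[ʃɔŋɢo]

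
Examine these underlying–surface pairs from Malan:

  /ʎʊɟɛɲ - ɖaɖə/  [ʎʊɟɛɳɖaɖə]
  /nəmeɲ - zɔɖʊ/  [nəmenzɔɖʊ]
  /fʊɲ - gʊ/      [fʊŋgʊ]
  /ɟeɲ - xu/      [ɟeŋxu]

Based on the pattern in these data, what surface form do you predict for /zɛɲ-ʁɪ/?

The data show regressive place assimilation: /ɲ/ → [ɳ] before /ɖ/; /ɲ/ → [n] before /z/; /ɲ/ → [ŋ] before /g/; /ɲ/ → [ŋ] before /x/. In each pair only place changes, matching the following consonant, while manner and voice stay constant.
/ɲ/ is a voiced palatal nasal. The following trigger /ʁ/ is uvular, so /ɲ/ must become uvular as well.
The voiced uvular nasal is [ɴ], so /ɲ/ → [ɴ].

[zɛɴʁɪ]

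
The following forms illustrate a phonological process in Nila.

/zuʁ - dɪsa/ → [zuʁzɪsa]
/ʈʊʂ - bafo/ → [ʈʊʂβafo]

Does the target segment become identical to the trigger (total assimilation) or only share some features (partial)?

partial assimilation

Comparing underlying and surface forms, /d/ → [z] is the alternation; the neighbouring /ʁ/ is constant.
The change stop → fricative matches the manner of the preceding /ʁ/, identifying this as manner assimilation.
Place and voice are unchanged, so the assimilation is partial, not total.
The other alternating form patterns the same way: /b/ → [β] after /ʂ/ (stop → fricative, matching a fricative) — only manner changes, and always toward the preceding segment.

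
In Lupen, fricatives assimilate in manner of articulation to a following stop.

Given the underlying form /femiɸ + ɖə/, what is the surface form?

[femipɖə]

The rule targets /ɸ/ (voiceless bilabial fricative), which sits before the trigger /ɖ/ (stop).
Changing only its manner to stop gives [p] — the voiceless bilabial stop.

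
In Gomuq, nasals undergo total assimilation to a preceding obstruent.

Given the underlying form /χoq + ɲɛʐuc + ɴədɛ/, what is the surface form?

[χoqqɛʐuccədɛ]

/ɲ/ is the segment targeted by the rule; it sits immediately after /q/, so it assimilates completely and surfaces as [q].
The same rule applies at the second boundary: /ɴ/ → [c] next to /c/.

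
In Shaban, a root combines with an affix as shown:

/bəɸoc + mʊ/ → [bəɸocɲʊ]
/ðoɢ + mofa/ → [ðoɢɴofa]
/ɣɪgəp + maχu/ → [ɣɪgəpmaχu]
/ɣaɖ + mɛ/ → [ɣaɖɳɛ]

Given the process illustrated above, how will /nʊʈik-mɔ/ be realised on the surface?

The data show progressive place assimilation: /m/ → [ɲ] after /c/; /m/ → [ɴ] after /ɢ/; /m/ → [ɳ] after /ɖ/. In each pair only place changes, matching the preceding consonant, while manner and voice stay constant.
Nothing changes in [ɣɪgəpmaχu]: there the adjacent consonants already agree in place (/m/ and /p/ are both bilabial), so this form is consistent with the same rule.
The rule targets /m/ (voiced bilabial nasal), which sits after the trigger /k/ (velar).
Changing only its place to velar gives [ŋ] — the voiced velar nasal.

[nʊʈikŋɔ]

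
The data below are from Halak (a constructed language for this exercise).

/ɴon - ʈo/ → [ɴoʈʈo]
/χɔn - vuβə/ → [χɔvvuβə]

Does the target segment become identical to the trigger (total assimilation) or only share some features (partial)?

total assimilation

The segment that alternates is /n/, which surfaces as [ʈ] when adjacent to /ʈ/.
The output [ʈ] is identical to the trigger /ʈ/ — every feature (place, manner, voicing) has been copied — so this is total assimilation.
The other form behaves the same way: /n/ → [v] before /v/ — in each case the output is a copy of the following consonant.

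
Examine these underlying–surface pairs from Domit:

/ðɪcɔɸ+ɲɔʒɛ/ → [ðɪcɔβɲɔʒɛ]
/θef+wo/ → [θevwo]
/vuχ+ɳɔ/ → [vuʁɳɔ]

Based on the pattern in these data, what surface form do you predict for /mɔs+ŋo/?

[mɔzŋo]

The data show regressive voicing assimilation: /ɸ/ → [β] before /ɲ/; /f/ → [v] before /w/; /χ/ → [ʁ] before /ɳ/. In each pair only voicing changes, matching the following consonant, while place and manner stay constant.
/s/ is a voiceless alveolar fricative. The following trigger /ŋ/ is voiced, so /s/ must become voiced as well.
Changing only its voicing to voiced gives [z] — the voiced alveolar fricative.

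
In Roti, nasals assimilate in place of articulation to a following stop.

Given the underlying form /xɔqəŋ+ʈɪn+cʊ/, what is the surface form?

/ŋ/ is a voiced velar nasal. The following trigger /ʈ/ is retroflex, so /ŋ/ must become retroflex as well.
Changing only its place to retroflex gives [ɳ] — the voiced retroflex nasal.
At the second juncture, /n/ likewise becomes [ɲ] adjacent to /c/.

[xɔqəɳʈɪɲcʊ]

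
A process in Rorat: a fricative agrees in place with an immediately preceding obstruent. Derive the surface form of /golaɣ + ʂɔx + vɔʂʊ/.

[golaɣxɔxɣɔʂʊ]

The rule targets /ʂ/ (voiceless retroflex fricative), which sits after the trigger /ɣ/ (velar).
The voiceless velar fricative is [x], so /ʂ/ → [x].
At the second juncture, /v/ likewise becomes [ɣ] adjacent to /x/.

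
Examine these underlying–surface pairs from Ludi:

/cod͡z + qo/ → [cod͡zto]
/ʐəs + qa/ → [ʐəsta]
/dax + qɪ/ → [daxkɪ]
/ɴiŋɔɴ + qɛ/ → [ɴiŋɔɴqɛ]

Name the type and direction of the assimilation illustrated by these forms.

progressive place assimilation

The segment that alternates is /q/, which surfaces as [t] when adjacent to /d͡z/.
The change uvular → alveolar matches the place of the preceding /d͡z/, identifying this as place assimilation.
Manner and voice are unchanged, so the assimilation is partial, not total.
Checking the remaining alternations: /q/ → [t] after /s/ (uvular → alveolar, matching alveolar); /q/ → [k] after /x/ (uvular → velar, matching velar) — only place changes, and always toward the preceding segment.
No alternation appears in [ɴiŋɔɴqɛ]: there the adjacent consonants already agree in place (/q/ and /ɴ/ are both uvular), so this form is consistent with the same rule.
The trigger is the preceding segment, so the direction is progressive (perseverative).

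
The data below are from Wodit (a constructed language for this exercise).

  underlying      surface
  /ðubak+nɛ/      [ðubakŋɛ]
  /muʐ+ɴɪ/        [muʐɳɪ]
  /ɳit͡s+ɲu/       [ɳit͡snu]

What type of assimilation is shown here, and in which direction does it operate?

progressive place assimilation

Comparing underlying and surface forms, /n/ → [ŋ] is the alternation; the neighbouring /k/ is constant.
The change alveolar → velar matches the place of the preceding /k/, identifying this as place assimilation.
Manner and voice are unchanged, so the assimilation is partial, not total.
Checking the remaining alternations: /ɴ/ → [ɳ] after /ʐ/ (uvular → retroflex, matching retroflex); /ɲ/ → [n] after /t͡s/ (palatal → alveolar, matching alveolar) — only place changes, and always toward the preceding segment.
The trigger is the preceding segment, so the direction is progressive (perseverative).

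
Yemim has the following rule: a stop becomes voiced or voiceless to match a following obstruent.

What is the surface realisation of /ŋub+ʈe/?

[ŋupʈe]

/b/ is a voiced bilabial stop. The following trigger /ʈ/ is voiceless, so /b/ must become voiceless as well.
The voiceless bilabial stop is [p], so /b/ → [p].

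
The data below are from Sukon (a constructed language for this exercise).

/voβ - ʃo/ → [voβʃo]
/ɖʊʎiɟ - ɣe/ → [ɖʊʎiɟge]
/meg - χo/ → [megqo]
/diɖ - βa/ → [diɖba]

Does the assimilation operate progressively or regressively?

Underlying /ɣ/ is realised as [g] next to /ɟ/; /ɟ/ itself does not change.
/ɣ/ is a fricative while /ɟ/ is a stop; the output [g] is a stop, matching the trigger — so the feature that spreads is manner.
Checking the remaining alternations: /χ/ → [q] after /g/ (fricative → stop, matching a stop); /β/ → [b] after /ɖ/ (fricative → stop, matching a stop) — only manner changes, and always toward the preceding segment.
No alternation appears in [voβʃo]: there the adjacent consonants already agree in manner (/ʃ/ and /β/ are both fricatives), so this form is consistent with the same rule.
Since the segment that changes follows the conditioning segment, the assimilation is progressive.

progressive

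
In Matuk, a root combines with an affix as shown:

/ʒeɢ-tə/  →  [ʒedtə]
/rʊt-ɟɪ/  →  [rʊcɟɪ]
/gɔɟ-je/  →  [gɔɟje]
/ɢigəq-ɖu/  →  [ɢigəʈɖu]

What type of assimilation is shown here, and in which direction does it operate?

Comparing underlying and surface forms, /ɢ/ → [d] is the alternation; the neighbouring /t/ is constant.
The change uvular → alveolar matches the place of the following /t/, identifying this as place assimilation.
Manner and voice are unchanged, so the assimilation is partial, not total.
The same holds elsewhere in the data: /t/ → [c] before /ɟ/ (alveolar → palatal, matching palatal); /q/ → [ʈ] before /ɖ/ (uvular → retroflex, matching retroflex) — only place changes, and always toward the following segment.
No alternation appears in [gɔɟje]: there the adjacent consonants already agree in place (/ɟ/ and /j/ are both palatal), so this form is consistent with the same rule.
The trigger is the following segment, so the direction is regressive (anticipatory).

regressive place assimilation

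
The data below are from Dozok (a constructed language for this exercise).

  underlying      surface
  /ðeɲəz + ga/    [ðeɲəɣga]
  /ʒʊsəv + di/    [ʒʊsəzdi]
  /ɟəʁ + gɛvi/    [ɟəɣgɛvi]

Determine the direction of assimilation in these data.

regressive

Comparing underlying and surface forms, /z/ → [ɣ] is the alternation; the neighbouring /g/ is constant.
The change alveolar → velar matches the place of the following /g/, identifying this as place assimilation.
Checking the remaining alternations: /v/ → [z] before /d/ (labiodental → alveolar, matching alveolar); /ʁ/ → [ɣ] before /g/ (uvular → velar, matching velar) — only place changes, and always toward the following segment.
Since the segment that changes precedes the conditioning segment, the assimilation is regressive.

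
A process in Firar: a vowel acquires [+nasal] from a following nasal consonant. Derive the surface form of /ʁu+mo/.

/u/ sits next to the nasal /m/ and is therefore nasalised to [ũ].

[ʁũmo]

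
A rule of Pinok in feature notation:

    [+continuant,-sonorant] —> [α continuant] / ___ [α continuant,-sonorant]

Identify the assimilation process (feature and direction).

regressive manner assimilation

The shared variable α links the value of [continuant] on the target to that of the neighbouring obstruent. [continuant] distinguishes stops from fricatives — a manner-of-articulation feature — so this is manner assimilation.
Since the environment is written after the underscore, the trigger follows the target; the direction is regressive.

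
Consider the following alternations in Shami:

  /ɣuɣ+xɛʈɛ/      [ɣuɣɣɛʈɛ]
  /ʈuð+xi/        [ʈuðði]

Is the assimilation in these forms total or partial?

total assimilation

Comparing underlying and surface forms, /x/ → [ð] is the alternation; the neighbouring /ð/ is constant.
The output [ð] is identical to the trigger /ð/ — every feature (place, manner, voicing) has been copied — so this is total assimilation.
The remaining alternation confirms this: /x/ → [ɣ] after /ɣ/ — in each case the output is a copy of the preceding consonant.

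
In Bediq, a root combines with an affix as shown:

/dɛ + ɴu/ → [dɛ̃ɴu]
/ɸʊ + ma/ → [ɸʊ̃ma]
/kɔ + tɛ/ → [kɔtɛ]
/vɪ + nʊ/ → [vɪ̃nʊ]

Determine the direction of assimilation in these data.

The vowel /ɛ/ surfaces as nasalised [ɛ̃] next to the following nasal /ɴ/ — it has acquired the [+nasal] feature of its neighbour.
Likewise in the remaining data: /ʊ/ → [ʊ̃] before /m/; /ɪ/ → [ɪ̃] before /n/ — each time a vowel is nasalised next to a following nasal.
No change occurs in [kɔtɛ] because the vowel at the boundary is adjacent to an oral consonant, not a nasal (/ɔ/ next to /t/).
Because the conditioning nasal is to the right of the vowel that changes, the process is regressive (anticipatory).

regressive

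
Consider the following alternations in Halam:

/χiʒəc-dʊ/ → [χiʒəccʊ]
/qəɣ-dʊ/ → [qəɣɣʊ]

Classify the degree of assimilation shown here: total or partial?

total assimilation

Comparing underlying and surface forms, /d/ → [c] is the alternation; the neighbouring /c/ is constant.
The output [c] is identical to the trigger /c/ — every feature (place, manner, voicing) has been copied — so this is total assimilation.
The remaining alternation confirms this: /d/ → [ɣ] after /ɣ/ — in each case the output is a copy of the preceding consonant.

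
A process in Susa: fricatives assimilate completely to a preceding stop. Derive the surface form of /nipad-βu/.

[nipaddu]

/β/ is the segment targeted by the rule; it sits immediately after /d/, so it assimilates completely and surfaces as [d].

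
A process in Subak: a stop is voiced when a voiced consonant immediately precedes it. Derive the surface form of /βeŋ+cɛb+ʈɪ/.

The rule targets /c/ (voiceless palatal stop), which sits after the trigger /ŋ/ (voiced).
Changing only its voicing to voiced gives [ɟ] — the voiced palatal stop.
The same rule applies at the second boundary: /ʈ/ → [ɖ] next to /b/.

[βeŋɟɛbɖɪ]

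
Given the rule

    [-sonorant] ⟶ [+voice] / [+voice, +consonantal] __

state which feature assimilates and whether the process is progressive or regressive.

progressive voicing assimilation

The structural change is [+voice], and the conditioning segment [+voice, +consonantal] (a voiced consonant) is itself voiced, so the target comes to share the voicing of its neighbour — voicing assimilation.
Since the environment is written before the underscore, the trigger precedes the target; the direction is progressive.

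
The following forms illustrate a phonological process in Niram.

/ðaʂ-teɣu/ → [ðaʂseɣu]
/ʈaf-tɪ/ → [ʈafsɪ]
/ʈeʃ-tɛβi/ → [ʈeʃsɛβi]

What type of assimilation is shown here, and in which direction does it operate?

progressive manner assimilation

Comparing underlying and surface forms, /t/ → [s] is the alternation; the neighbouring /ʂ/ is constant.
The change stop → fricative matches the manner of the preceding /ʂ/, identifying this as manner assimilation.
Place and voice are unchanged, so the assimilation is partial, not total.
Checking the remaining alternations: /t/ → [s] after /f/ (stop → fricative, matching a fricative); /t/ → [s] after /ʃ/ (stop → fricative, matching a fricative) — only manner changes, and always toward the preceding segment.
Since the segment that changes follows the conditioning segment, the assimilation is progressive.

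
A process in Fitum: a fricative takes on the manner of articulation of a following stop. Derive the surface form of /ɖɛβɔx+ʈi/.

[ɖɛβɔkʈi]

The rule targets /x/ (voiceless velar fricative), which sits before the trigger /ʈ/ (stop).
The voiceless velar stop is [k], so /x/ → [k].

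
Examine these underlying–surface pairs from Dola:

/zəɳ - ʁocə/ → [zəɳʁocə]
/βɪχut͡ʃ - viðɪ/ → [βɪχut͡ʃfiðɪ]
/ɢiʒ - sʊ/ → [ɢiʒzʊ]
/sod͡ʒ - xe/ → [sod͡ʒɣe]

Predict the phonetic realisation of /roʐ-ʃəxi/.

The data show progressive voicing assimilation: /v/ → [f] after /t͡ʃ/; /s/ → [z] after /ʒ/; /x/ → [ɣ] after /d͡ʒ/. In each pair only voicing changes, matching the preceding consonant, while place and manner stay constant.
No alternation appears in [zəɳʁocə]: there the adjacent consonants already agree in voicing (/ʁ/ and /ɳ/ are both voiced), so this form is consistent with the same rule.
The rule targets /ʃ/ (voiceless postalveolar fricative), which sits after the trigger /ʐ/ (voiced).
Changing only its voicing to voiced gives [ʒ] — the voiced postalveolar fricative.

[roʐʒəxi]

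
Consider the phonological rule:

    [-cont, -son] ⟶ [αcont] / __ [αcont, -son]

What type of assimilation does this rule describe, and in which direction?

regressive manner assimilation

The rule copies [cont] (continuancy) from the environment onto the target stops; since [±cont] encodes the stop/fricative manner contrast, the assimilating dimension is manner.
Since the environment is written after the underscore, the trigger follows the target; the direction is regressive.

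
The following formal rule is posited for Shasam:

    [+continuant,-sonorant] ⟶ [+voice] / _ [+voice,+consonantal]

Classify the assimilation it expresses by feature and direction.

The structural change is [+voice], and the conditioning segment [+voice,+consonantal] (a voiced consonant) is itself voiced, so the target comes to share the voicing of its neighbour — voicing assimilation.
Since the environment is written after the underscore, the trigger follows the target; the direction is regressive.

regressive voicing assimilation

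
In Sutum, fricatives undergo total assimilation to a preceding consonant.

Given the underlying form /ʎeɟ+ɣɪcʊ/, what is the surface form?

[ʎeɟɟɪcʊ]

/ɣ/ is the segment targeted by the rule; it sits immediately after /ɟ/, so it assimilates completely and surfaces as [ɟ].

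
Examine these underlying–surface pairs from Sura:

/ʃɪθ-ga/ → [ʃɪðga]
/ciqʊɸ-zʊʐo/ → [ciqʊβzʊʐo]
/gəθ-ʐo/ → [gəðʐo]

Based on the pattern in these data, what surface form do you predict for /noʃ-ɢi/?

The data show regressive voicing assimilation: /θ/ → [ð] before /g/; /ɸ/ → [β] before /z/; /θ/ → [ð] before /ʐ/. In each pair only voicing changes, matching the following consonant, while place and manner stay constant.
The rule targets /ʃ/ (voiceless postalveolar fricative), which sits before the trigger /ɢ/ (voiced).
A voiced postalveolar fricative is [ʒ], so the surface segment is [ʒ].

[noʒɢi]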